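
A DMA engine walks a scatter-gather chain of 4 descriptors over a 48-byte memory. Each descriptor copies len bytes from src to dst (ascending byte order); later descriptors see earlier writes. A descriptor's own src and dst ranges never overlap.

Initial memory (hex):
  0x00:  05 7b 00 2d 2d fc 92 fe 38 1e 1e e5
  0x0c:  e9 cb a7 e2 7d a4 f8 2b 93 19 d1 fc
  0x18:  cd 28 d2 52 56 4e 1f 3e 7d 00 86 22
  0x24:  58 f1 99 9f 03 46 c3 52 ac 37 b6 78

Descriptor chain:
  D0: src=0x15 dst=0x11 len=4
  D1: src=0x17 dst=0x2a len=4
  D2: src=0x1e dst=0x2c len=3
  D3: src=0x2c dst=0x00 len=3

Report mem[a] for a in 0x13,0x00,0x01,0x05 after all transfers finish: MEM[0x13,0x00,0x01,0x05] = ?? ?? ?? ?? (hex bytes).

MEM[0x13,0x00,0x01,0x05] = fc 1f 3e fc

[0] 0x15->0x11 len=4 : 19 d1 fc cd
[1] 0x17->0x2a len=4 : fc cd 28 d2
[2] 0x1e->0x2c len=3 : 1f 3e 7d
[3] 0x2c->0x00 len=3 : 1f 3e 7d
query mem[0x13]=0xfc, mem[0x00]=0x1f, mem[0x01]=0x3e, mem[0x05]=0xfc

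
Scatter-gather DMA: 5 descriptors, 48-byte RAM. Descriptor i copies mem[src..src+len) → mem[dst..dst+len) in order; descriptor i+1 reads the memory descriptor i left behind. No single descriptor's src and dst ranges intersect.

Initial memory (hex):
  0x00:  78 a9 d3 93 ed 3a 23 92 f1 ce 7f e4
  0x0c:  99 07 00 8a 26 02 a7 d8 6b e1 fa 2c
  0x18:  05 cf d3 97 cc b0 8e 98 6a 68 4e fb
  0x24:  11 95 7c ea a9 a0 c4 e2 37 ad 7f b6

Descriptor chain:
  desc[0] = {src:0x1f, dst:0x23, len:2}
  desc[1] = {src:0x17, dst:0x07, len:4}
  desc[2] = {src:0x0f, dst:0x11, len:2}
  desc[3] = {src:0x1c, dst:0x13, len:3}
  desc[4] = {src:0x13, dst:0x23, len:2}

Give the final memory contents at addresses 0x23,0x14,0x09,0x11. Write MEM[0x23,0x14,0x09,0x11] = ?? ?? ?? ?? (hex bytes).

D0: mem[0x23..0x24] <- [98 6a]
D1: mem[0x07..0x0a] <- [2c 05 cf d3]
D2: mem[0x11..0x12] <- [8a 26]
D3: mem[0x13..0x15] <- [cc b0 8e]
D4: mem[0x23..0x24] <- [cc b0]
query mem[0x23]=0xcc, mem[0x14]=0xb0, mem[0x09]=0xcf, mem[0x11]=0x8a

MEM[0x23,0x14,0x09,0x11] = cc b0 cf 8a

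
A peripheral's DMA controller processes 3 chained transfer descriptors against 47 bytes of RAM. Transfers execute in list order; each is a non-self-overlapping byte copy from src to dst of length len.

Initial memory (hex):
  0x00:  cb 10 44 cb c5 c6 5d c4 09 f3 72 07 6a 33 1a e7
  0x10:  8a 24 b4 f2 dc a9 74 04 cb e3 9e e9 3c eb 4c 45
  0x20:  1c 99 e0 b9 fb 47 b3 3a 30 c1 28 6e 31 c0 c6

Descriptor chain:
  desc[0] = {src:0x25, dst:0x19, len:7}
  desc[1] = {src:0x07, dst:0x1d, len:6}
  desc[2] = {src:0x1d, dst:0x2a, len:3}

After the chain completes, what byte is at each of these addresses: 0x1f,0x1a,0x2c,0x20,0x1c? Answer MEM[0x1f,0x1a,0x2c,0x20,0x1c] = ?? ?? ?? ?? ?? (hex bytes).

D0: mem[0x19..0x1f] <- [47 b3 3a 30 c1 28 6e]
D1: mem[0x1d..0x22] <- [c4 09 f3 72 07 6a]
D2: mem[0x2a..0x2c] <- [c4 09 f3]
query mem[0x1f]=0xf3, mem[0x1a]=0xb3, mem[0x2c]=0xf3, mem[0x20]=0x72, mem[0x1c]=0x30

MEM[0x1f,0x1a,0x2c,0x20,0x1c] = f3 b3 f3 72 30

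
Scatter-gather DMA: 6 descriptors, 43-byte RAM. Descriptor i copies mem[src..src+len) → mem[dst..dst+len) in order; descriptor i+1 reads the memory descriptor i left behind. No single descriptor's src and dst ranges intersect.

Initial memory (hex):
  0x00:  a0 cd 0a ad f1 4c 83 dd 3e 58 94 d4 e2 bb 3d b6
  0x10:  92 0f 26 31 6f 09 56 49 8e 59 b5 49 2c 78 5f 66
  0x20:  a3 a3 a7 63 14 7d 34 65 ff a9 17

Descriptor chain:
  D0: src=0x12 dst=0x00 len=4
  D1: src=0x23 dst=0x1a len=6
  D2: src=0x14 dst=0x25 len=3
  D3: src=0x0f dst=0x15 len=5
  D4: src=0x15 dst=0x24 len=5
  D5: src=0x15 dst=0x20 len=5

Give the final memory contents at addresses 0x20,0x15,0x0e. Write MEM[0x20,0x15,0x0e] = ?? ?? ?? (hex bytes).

MEM[0x20,0x15,0x0e] = b6 b6 3d

D0: mem[0x00..0x03] <- [26 31 6f 09]
D1: mem[0x1a..0x1f] <- [63 14 7d 34 65 ff]
D2: mem[0x25..0x27] <- [6f 09 56]
D3: mem[0x15..0x19] <- [b6 92 0f 26 31]
D4: mem[0x24..0x28] <- [b6 92 0f 26 31]
D5: mem[0x20..0x24] <- [b6 92 0f 26 31]
query mem[0x20]=0xb6, mem[0x15]=0xb6, mem[0x0e]=0x3d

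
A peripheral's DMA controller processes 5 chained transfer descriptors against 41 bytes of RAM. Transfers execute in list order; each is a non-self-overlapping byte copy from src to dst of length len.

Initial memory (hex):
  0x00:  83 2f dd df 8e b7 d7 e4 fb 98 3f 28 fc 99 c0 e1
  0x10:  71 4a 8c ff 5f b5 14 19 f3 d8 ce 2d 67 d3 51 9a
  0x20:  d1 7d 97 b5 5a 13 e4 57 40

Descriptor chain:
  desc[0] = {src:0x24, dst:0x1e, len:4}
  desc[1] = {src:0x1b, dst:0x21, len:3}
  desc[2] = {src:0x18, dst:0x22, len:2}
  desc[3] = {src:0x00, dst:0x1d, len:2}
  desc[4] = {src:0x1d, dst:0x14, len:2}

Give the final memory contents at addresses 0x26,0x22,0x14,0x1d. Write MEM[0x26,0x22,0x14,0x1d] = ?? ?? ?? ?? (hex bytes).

[0] 0x24->0x1e len=4 : 5a 13 e4 57
[1] 0x1b->0x21 len=3 : 2d 67 d3
[2] 0x18->0x22 len=2 : f3 d8
[3] 0x00->0x1d len=2 : 83 2f
[4] 0x1d->0x14 len=2 : 83 2f
query mem[0x26]=0xe4, mem[0x22]=0xf3, mem[0x14]=0x83, mem[0x1d]=0x83

MEM[0x26,0x22,0x14,0x1d] = e4 f3 83 83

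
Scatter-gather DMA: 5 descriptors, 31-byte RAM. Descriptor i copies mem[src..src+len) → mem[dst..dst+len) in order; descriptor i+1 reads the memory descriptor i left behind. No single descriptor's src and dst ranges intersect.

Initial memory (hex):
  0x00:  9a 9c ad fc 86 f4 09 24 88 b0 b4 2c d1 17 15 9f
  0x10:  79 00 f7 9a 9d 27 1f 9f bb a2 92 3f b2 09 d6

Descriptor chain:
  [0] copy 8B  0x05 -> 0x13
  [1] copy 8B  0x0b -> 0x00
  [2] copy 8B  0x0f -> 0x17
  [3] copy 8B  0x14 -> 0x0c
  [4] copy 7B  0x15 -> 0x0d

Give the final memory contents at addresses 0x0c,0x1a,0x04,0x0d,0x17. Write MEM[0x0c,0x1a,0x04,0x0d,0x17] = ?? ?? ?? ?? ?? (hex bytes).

#0 dst[0x13+8] := {0xf4,0x09,0x24,0x88,0xb0,0xb4,0x2c,0xd1}
#1 dst[0x00+8] := {0x2c,0xd1,0x17,0x15,0x9f,0x79,0x00,0xf7}
#2 dst[0x17+8] := {0x9f,0x79,0x00,0xf7,0xf4,0x09,0x24,0x88}
#3 dst[0x0c+8] := {0x09,0x24,0x88,0x9f,0x79,0x00,0xf7,0xf4}
#4 dst[0x0d+7] := {0x24,0x88,0x9f,0x79,0x00,0xf7,0xf4}
query mem[0x0c]=0x09, mem[0x1a]=0xf7, mem[0x04]=0x9f, mem[0x0d]=0x24, mem[0x17]=0x9f

MEM[0x0c,0x1a,0x04,0x0d,0x17] = 09 f7 9f 24 9f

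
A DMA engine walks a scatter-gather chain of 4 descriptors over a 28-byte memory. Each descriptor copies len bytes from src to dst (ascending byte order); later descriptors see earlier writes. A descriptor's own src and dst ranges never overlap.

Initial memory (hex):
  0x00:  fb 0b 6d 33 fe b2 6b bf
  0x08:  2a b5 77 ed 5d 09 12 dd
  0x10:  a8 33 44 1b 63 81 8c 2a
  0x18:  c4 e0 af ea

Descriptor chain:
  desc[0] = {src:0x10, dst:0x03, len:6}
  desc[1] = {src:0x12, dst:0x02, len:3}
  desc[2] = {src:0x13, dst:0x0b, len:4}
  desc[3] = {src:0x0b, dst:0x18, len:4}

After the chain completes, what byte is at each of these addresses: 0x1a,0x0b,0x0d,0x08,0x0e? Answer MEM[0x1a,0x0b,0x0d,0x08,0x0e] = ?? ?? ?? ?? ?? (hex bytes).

D0: mem[0x03..0x08] <- [a8 33 44 1b 63 81]
D1: mem[0x02..0x04] <- [44 1b 63]
D2: mem[0x0b..0x0e] <- [1b 63 81 8c]
D3: mem[0x18..0x1b] <- [1b 63 81 8c]
query mem[0x1a]=0x81, mem[0x0b]=0x1b, mem[0x0d]=0x81, mem[0x08]=0x81, mem[0x0e]=0x8c

MEM[0x1a,0x0b,0x0d,0x08,0x0e] = 81 1b 81 81 8c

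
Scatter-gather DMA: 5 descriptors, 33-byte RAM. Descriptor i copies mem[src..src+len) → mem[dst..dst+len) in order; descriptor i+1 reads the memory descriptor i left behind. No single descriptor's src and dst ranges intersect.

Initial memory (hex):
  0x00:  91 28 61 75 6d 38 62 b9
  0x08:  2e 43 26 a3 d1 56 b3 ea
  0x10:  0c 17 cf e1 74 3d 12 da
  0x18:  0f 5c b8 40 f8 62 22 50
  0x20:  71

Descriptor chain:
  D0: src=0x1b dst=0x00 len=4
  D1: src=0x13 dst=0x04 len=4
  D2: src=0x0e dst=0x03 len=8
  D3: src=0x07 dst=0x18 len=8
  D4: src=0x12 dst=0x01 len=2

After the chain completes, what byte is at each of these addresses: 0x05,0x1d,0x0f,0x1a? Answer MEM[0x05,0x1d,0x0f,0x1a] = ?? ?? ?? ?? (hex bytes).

  after D0: wrote 4B at 0x00 = 40f86222
  after D1: wrote 4B at 0x04 = e1743d12
  after D2: wrote 8B at 0x03 = b3ea0c17cfe1743d
  after D3: wrote 8B at 0x18 = cfe1743da3d156b3
  after D4: wrote 2B at 0x01 = cfe1
query mem[0x05]=0x0c, mem[0x1d]=0xd1, mem[0x0f]=0xea, mem[0x1a]=0x74

MEM[0x05,0x1d,0x0f,0x1a] = 0c d1 ea 74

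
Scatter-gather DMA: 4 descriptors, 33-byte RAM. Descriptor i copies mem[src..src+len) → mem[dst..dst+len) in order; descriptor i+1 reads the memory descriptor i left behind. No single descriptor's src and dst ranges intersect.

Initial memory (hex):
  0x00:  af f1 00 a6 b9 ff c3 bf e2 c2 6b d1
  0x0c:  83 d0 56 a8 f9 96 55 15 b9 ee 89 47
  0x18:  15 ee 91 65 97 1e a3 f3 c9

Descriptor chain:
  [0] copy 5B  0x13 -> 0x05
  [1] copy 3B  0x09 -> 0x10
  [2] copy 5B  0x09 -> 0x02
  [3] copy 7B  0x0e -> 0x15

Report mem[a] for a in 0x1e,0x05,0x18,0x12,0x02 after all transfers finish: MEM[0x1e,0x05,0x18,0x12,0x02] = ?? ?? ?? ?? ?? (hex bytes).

  after D0: wrote 5B at 0x05 = 15b9ee8947
  after D1: wrote 3B at 0x10 = 476bd1
  after D2: wrote 5B at 0x02 = 476bd183d0
  after D3: wrote 7B at 0x15 = 56a8476bd115b9
query mem[0x1e]=0xa3, mem[0x05]=0x83, mem[0x18]=0x6b, mem[0x12]=0xd1, mem[0x02]=0x47

MEM[0x1e,0x05,0x18,0x12,0x02] = a3 83 6b d1 47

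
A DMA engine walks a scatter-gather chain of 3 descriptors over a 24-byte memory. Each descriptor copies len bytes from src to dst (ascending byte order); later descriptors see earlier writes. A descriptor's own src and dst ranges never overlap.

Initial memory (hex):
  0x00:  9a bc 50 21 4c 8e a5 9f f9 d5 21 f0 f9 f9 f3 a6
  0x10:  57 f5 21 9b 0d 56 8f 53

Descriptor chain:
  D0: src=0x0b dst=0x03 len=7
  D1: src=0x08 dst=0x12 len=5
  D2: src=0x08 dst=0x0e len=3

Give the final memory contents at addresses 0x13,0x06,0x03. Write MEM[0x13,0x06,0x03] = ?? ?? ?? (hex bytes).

[0] 0x0b->0x03 len=7 : f0 f9 f9 f3 a6 57 f5
[1] 0x08->0x12 len=5 : 57 f5 21 f0 f9
[2] 0x08->0x0e len=3 : 57 f5 21
query mem[0x13]=0xf5, mem[0x06]=0xf3, mem[0x03]=0xf0

MEM[0x13,0x06,0x03] = f5 f3 f0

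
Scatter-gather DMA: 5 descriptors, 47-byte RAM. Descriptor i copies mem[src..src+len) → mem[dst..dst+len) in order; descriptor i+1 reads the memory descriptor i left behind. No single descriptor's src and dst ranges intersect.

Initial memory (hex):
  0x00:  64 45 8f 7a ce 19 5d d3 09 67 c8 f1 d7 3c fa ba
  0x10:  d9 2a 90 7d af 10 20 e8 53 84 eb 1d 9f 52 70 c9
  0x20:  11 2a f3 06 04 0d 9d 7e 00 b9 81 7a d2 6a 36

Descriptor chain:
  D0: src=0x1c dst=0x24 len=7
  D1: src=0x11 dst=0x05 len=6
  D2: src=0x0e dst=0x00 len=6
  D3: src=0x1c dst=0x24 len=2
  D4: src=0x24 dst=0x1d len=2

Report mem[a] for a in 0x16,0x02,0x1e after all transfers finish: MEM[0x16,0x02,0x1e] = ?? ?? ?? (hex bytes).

[0] 0x1c->0x24 len=7 : 9f 52 70 c9 11 2a f3
[1] 0x11->0x05 len=6 : 2a 90 7d af 10 20
[2] 0x0e->0x00 len=6 : fa ba d9 2a 90 7d
[3] 0x1c->0x24 len=2 : 9f 52
[4] 0x24->0x1d len=2 : 9f 52
query mem[0x16]=0x20, mem[0x02]=0xd9, mem[0x1e]=0x52

MEM[0x16,0x02,0x1e] = 20 d9 52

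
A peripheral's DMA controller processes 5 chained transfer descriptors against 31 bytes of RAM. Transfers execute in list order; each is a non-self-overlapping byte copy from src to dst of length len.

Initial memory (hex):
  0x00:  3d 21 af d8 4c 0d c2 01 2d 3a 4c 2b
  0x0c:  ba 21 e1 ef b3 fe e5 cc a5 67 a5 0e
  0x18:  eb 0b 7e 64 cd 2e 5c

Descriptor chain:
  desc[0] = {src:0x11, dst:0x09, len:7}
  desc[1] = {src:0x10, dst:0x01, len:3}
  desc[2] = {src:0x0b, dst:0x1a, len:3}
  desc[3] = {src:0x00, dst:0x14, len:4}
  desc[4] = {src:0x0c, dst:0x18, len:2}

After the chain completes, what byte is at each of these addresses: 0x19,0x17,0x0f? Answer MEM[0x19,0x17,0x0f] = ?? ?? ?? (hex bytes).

MEM[0x19,0x17,0x0f] = 67 e5 0e

#0 dst[0x09+7] := {0xfe,0xe5,0xcc,0xa5,0x67,0xa5,0x0e}
#1 dst[0x01+3] := {0xb3,0xfe,0xe5}
#2 dst[0x1a+3] := {0xcc,0xa5,0x67}
#3 dst[0x14+4] := {0x3d,0xb3,0xfe,0xe5}
#4 dst[0x18+2] := {0xa5,0x67}
query mem[0x19]=0x67, mem[0x17]=0xe5, mem[0x0f]=0x0e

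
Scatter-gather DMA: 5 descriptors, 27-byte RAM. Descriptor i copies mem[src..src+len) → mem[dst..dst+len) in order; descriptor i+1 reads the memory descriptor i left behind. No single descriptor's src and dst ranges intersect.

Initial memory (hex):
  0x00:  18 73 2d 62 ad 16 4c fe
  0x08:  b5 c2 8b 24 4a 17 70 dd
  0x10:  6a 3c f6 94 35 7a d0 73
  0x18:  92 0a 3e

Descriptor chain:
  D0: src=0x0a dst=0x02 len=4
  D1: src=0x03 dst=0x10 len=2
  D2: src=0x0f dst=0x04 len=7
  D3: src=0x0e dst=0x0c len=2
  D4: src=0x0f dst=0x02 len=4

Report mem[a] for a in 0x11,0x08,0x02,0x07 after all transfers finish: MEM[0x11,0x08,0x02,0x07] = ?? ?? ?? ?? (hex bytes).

MEM[0x11,0x08,0x02,0x07] = 4a 94 dd f6

#0 dst[0x02+4] := {0x8b,0x24,0x4a,0x17}
#1 dst[0x10+2] := {0x24,0x4a}
#2 dst[0x04+7] := {0xdd,0x24,0x4a,0xf6,0x94,0x35,0x7a}
#3 dst[0x0c+2] := {0x70,0xdd}
#4 dst[0x02+4] := {0xdd,0x24,0x4a,0xf6}
query mem[0x11]=0x4a, mem[0x08]=0x94, mem[0x02]=0xdd, mem[0x07]=0xf6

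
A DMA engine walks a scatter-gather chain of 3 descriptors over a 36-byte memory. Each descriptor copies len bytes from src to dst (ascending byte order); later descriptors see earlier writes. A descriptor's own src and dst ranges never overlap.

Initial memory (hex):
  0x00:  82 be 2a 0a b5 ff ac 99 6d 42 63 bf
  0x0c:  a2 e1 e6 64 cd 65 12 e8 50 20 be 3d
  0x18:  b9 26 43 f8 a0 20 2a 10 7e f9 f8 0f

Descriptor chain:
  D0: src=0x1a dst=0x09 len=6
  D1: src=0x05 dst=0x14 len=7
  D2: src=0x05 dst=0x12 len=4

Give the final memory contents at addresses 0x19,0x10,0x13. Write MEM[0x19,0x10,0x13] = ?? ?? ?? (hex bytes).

MEM[0x19,0x10,0x13] = f8 cd ac

  after D0: wrote 6B at 0x09 = 43f8a0202a10
  after D1: wrote 7B at 0x14 = ffac996d43f8a0
  after D2: wrote 4B at 0x12 = ffac996d
query mem[0x19]=0xf8, mem[0x10]=0xcd, mem[0x13]=0xac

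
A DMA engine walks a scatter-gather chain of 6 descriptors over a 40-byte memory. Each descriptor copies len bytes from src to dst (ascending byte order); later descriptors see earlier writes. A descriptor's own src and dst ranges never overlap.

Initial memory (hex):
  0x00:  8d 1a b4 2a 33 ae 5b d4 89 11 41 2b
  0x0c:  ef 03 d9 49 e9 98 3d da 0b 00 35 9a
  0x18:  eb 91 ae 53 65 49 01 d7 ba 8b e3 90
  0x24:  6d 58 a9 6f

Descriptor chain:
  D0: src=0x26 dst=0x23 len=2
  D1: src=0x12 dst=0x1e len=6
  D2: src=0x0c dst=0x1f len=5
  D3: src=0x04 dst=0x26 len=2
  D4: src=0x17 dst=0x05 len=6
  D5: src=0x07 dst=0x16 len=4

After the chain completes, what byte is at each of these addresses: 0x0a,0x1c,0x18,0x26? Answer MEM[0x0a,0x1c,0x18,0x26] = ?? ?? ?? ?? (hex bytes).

  after D0: wrote 2B at 0x23 = a96f
  after D1: wrote 6B at 0x1e = 3dda0b00359a
  after D2: wrote 5B at 0x1f = ef03d949e9
  after D3: wrote 2B at 0x26 = 33ae
  after D4: wrote 6B at 0x05 = 9aeb91ae5365
  after D5: wrote 4B at 0x16 = 91ae5365
query mem[0x0a]=0x65, mem[0x1c]=0x65, mem[0x18]=0x53, mem[0x26]=0x33

MEM[0x0a,0x1c,0x18,0x26] = 65 65 53 33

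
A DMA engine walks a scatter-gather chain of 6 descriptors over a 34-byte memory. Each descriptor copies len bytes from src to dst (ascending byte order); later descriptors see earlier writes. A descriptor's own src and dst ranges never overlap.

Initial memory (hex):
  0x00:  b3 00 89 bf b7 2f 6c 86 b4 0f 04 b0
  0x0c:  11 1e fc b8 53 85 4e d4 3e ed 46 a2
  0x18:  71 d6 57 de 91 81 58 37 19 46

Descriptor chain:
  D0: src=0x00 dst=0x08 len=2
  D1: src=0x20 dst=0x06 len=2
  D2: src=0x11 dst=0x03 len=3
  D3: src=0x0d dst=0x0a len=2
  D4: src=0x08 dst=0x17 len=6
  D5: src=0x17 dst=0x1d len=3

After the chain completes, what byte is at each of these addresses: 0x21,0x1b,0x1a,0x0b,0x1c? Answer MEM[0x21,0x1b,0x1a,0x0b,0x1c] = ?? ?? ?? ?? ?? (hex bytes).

MEM[0x21,0x1b,0x1a,0x0b,0x1c] = 46 11 fc fc 1e

[0] 0x00->0x08 len=2 : b3 00
[1] 0x20->0x06 len=2 : 19 46
[2] 0x11->0x03 len=3 : 85 4e d4
[3] 0x0d->0x0a len=2 : 1e fc
[4] 0x08->0x17 len=6 : b3 00 1e fc 11 1e
[5] 0x17->0x1d len=3 : b3 00 1e
query mem[0x21]=0x46, mem[0x1b]=0x11, mem[0x1a]=0xfc, mem[0x0b]=0xfc, mem[0x1c]=0x1e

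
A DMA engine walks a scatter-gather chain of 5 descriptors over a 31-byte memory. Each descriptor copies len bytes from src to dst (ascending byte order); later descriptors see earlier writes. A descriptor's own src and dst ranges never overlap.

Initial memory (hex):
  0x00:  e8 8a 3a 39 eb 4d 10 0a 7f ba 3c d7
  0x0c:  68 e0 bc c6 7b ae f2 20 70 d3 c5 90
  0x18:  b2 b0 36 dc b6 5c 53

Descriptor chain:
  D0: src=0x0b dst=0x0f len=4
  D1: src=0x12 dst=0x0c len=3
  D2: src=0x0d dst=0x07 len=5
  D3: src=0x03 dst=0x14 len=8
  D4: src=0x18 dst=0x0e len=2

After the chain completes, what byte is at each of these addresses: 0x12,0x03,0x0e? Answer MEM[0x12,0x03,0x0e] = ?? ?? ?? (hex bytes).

MEM[0x12,0x03,0x0e] = bc 39 20

  after D0: wrote 4B at 0x0f = d768e0bc
  after D1: wrote 3B at 0x0c = bc2070
  after D2: wrote 5B at 0x07 = 2070d768e0
  after D3: wrote 8B at 0x14 = 39eb4d102070d768
  after D4: wrote 2B at 0x0e = 2070
query mem[0x12]=0xbc, mem[0x03]=0x39, mem[0x0e]=0x20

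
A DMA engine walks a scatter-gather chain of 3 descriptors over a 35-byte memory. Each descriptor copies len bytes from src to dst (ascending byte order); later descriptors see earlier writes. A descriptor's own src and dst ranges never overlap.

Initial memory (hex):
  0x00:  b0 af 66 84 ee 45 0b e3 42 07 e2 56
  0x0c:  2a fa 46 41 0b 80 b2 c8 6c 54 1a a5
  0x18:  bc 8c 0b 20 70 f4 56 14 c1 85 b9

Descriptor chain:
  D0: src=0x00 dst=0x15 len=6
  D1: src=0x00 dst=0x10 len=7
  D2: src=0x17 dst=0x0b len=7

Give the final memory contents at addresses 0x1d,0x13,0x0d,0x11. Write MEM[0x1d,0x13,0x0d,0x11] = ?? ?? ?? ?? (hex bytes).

  after D0: wrote 6B at 0x15 = b0af6684ee45
  after D1: wrote 7B at 0x10 = b0af6684ee450b
  after D2: wrote 7B at 0x0b = 6684ee452070f4
query mem[0x1d]=0xf4, mem[0x13]=0x84, mem[0x0d]=0xee, mem[0x11]=0xf4

MEM[0x1d,0x13,0x0d,0x11] = f4 84 ee f4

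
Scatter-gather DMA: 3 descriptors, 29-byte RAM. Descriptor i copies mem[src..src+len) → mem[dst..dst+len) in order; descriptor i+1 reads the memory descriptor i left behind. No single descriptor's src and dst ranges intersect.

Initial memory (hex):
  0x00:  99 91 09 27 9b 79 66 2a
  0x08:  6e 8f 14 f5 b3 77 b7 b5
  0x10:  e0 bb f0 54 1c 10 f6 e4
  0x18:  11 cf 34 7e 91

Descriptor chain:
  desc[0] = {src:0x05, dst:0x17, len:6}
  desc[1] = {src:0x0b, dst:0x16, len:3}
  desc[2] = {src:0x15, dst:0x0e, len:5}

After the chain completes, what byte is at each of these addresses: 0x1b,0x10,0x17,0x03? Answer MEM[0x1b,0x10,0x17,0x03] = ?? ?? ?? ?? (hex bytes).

#0 dst[0x17+6] := {0x79,0x66,0x2a,0x6e,0x8f,0x14}
#1 dst[0x16+3] := {0xf5,0xb3,0x77}
#2 dst[0x0e+5] := {0x10,0xf5,0xb3,0x77,0x2a}
query mem[0x1b]=0x8f, mem[0x10]=0xb3, mem[0x17]=0xb3, mem[0x03]=0x27

MEM[0x1b,0x10,0x17,0x03] = 8f b3 b3 27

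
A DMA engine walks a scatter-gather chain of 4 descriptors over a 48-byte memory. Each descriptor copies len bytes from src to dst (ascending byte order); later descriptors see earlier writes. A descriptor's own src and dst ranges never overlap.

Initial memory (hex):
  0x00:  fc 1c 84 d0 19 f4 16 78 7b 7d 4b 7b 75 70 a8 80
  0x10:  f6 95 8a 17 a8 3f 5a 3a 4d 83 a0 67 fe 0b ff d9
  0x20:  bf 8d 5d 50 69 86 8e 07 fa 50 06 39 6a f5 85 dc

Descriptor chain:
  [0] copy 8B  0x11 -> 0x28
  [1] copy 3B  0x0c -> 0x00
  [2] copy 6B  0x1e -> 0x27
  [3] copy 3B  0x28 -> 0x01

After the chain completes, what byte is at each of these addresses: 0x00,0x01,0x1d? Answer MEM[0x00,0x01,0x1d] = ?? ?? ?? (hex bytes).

#0 dst[0x28+8] := {0x95,0x8a,0x17,0xa8,0x3f,0x5a,0x3a,0x4d}
#1 dst[0x00+3] := {0x75,0x70,0xa8}
#2 dst[0x27+6] := {0xff,0xd9,0xbf,0x8d,0x5d,0x50}
#3 dst[0x01+3] := {0xd9,0xbf,0x8d}
query mem[0x00]=0x75, mem[0x01]=0xd9, mem[0x1d]=0x0b

MEM[0x00,0x01,0x1d] = 75 d9 0b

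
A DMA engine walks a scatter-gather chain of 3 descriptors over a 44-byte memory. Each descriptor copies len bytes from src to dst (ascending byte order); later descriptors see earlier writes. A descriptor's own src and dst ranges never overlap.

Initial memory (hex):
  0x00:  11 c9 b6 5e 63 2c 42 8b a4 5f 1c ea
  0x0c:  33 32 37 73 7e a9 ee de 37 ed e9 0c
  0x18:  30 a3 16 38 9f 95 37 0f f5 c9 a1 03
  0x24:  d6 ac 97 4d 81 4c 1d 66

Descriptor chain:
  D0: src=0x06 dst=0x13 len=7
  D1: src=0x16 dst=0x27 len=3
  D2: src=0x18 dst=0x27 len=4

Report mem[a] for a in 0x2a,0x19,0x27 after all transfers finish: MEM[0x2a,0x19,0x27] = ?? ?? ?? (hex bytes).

MEM[0x2a,0x19,0x27] = 38 33 ea

D0: mem[0x13..0x19] <- [42 8b a4 5f 1c ea 33]
D1: mem[0x27..0x29] <- [5f 1c ea]
D2: mem[0x27..0x2a] <- [ea 33 16 38]
query mem[0x2a]=0x38, mem[0x19]=0x33, mem[0x27]=0xea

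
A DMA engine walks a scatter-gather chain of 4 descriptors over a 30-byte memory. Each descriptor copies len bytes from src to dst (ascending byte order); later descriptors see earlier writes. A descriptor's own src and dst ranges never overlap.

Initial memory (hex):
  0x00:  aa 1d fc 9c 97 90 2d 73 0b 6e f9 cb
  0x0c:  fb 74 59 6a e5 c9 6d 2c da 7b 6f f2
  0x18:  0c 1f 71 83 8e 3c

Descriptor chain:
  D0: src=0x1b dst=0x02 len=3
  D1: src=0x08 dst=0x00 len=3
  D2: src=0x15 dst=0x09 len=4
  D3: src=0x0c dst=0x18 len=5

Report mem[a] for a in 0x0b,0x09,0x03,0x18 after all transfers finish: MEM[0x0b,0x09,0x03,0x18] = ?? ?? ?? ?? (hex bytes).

MEM[0x0b,0x09,0x03,0x18] = f2 7b 8e 0c

D0: mem[0x02..0x04] <- [83 8e 3c]
D1: mem[0x00..0x02] <- [0b 6e f9]
D2: mem[0x09..0x0c] <- [7b 6f f2 0c]
D3: mem[0x18..0x1c] <- [0c 74 59 6a e5]
query mem[0x0b]=0xf2, mem[0x09]=0x7b, mem[0x03]=0x8e, mem[0x18]=0x0c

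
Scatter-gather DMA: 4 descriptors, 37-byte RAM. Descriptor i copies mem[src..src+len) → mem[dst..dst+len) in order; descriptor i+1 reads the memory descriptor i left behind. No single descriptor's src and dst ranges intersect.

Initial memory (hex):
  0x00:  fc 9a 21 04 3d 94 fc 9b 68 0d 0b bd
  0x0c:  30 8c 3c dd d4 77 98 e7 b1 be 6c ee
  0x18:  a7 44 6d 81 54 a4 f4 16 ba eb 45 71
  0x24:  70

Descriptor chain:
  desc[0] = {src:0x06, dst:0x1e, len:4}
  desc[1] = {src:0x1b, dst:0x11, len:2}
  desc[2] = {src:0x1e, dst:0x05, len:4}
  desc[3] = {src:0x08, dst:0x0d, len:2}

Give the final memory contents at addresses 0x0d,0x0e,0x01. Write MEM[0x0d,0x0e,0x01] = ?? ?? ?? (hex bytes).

MEM[0x0d,0x0e,0x01] = 0d 0d 9a

#0 dst[0x1e+4] := {0xfc,0x9b,0x68,0x0d}
#1 dst[0x11+2] := {0x81,0x54}
#2 dst[0x05+4] := {0xfc,0x9b,0x68,0x0d}
#3 dst[0x0d+2] := {0x0d,0x0d}
query mem[0x0d]=0x0d, mem[0x0e]=0x0d, mem[0x01]=0x9a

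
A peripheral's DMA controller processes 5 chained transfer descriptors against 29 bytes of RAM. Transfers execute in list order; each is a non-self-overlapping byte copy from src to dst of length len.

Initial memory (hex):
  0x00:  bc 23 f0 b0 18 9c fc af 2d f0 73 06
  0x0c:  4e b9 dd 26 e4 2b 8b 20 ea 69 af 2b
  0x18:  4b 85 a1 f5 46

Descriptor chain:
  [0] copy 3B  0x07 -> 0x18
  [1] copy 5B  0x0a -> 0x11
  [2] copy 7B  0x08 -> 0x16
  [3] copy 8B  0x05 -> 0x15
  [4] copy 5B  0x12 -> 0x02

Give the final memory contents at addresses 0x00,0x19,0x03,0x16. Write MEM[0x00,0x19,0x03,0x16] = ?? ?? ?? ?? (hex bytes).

MEM[0x00,0x19,0x03,0x16] = bc f0 4e fc

D0: mem[0x18..0x1a] <- [af 2d f0]
D1: mem[0x11..0x15] <- [73 06 4e b9 dd]
D2: mem[0x16..0x1c] <- [2d f0 73 06 4e b9 dd]
D3: mem[0x15..0x1c] <- [9c fc af 2d f0 73 06 4e]
D4: mem[0x02..0x06] <- [06 4e b9 9c fc]
query mem[0x00]=0xbc, mem[0x19]=0xf0, mem[0x03]=0x4e, mem[0x16]=0xfc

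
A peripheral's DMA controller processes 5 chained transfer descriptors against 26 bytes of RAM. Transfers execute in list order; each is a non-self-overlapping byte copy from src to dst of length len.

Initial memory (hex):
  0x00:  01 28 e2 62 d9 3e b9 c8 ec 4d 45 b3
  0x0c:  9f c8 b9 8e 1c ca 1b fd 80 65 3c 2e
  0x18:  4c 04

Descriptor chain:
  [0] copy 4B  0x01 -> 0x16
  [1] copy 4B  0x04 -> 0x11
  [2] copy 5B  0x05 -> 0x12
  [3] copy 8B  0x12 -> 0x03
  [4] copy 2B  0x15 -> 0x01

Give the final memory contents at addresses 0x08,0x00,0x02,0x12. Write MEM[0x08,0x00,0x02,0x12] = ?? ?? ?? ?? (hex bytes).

MEM[0x08,0x00,0x02,0x12] = e2 01 4d 3e

  after D0: wrote 4B at 0x16 = 28e262d9
  after D1: wrote 4B at 0x11 = d93eb9c8
  after D2: wrote 5B at 0x12 = 3eb9c8ec4d
  after D3: wrote 8B at 0x03 = 3eb9c8ec4de262d9
  after D4: wrote 2B at 0x01 = ec4d
query mem[0x08]=0xe2, mem[0x00]=0x01, mem[0x02]=0x4d, mem[0x12]=0x3e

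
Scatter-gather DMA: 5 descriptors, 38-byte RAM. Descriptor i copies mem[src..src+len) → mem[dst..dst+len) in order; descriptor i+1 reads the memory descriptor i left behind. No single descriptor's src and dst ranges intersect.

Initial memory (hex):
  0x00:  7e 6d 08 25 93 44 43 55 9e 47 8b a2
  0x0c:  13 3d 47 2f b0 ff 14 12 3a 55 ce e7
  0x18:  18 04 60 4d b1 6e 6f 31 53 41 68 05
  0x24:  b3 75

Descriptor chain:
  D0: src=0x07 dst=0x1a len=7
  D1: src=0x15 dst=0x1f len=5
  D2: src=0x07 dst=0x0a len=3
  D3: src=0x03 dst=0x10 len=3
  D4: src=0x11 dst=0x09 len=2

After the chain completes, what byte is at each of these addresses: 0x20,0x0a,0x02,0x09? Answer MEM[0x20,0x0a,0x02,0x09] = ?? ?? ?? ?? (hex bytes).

D0: mem[0x1a..0x20] <- [55 9e 47 8b a2 13 3d]
D1: mem[0x1f..0x23] <- [55 ce e7 18 04]
D2: mem[0x0a..0x0c] <- [55 9e 47]
D3: mem[0x10..0x12] <- [25 93 44]
D4: mem[0x09..0x0a] <- [93 44]
query mem[0x20]=0xce, mem[0x0a]=0x44, mem[0x02]=0x08, mem[0x09]=0x93

MEM[0x20,0x0a,0x02,0x09] = ce 44 08 93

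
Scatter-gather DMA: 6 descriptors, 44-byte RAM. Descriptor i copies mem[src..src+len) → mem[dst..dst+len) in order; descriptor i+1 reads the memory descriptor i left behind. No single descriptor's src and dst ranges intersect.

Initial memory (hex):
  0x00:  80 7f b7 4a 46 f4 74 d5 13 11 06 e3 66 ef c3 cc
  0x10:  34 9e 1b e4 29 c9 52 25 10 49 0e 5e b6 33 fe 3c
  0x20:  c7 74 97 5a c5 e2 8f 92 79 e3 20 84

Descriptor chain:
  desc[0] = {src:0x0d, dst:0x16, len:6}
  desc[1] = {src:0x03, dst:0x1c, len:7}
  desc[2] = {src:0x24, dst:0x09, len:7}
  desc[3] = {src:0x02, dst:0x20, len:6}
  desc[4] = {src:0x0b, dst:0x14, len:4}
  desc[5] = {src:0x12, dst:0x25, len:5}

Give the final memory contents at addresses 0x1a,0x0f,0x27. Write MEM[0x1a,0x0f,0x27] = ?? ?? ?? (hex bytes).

  after D0: wrote 6B at 0x16 = efc3cc349e1b
  after D1: wrote 7B at 0x1c = 4a46f474d51311
  after D2: wrote 7B at 0x09 = c5e28f9279e320
  after D3: wrote 6B at 0x20 = b74a46f474d5
  after D4: wrote 4B at 0x14 = 8f9279e3
  after D5: wrote 5B at 0x25 = 1be48f9279
query mem[0x1a]=0x9e, mem[0x0f]=0x20, mem[0x27]=0x8f

MEM[0x1a,0x0f,0x27] = 9e 20 8f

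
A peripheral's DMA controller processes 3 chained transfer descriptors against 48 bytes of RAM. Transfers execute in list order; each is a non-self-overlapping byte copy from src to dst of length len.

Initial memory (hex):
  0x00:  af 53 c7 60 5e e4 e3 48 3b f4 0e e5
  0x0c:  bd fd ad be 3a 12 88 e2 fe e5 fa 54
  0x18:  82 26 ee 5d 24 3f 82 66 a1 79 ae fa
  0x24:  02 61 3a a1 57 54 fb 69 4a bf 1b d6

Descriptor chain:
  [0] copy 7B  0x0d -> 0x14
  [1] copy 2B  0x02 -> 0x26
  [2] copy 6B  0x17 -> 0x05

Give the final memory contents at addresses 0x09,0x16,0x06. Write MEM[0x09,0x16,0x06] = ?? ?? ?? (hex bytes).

MEM[0x09,0x16,0x06] = 5d be 12

  after D0: wrote 7B at 0x14 = fdadbe3a1288e2
  after D1: wrote 2B at 0x26 = c760
  after D2: wrote 6B at 0x05 = 3a1288e25d24
query mem[0x09]=0x5d, mem[0x16]=0xbe, mem[0x06]=0x12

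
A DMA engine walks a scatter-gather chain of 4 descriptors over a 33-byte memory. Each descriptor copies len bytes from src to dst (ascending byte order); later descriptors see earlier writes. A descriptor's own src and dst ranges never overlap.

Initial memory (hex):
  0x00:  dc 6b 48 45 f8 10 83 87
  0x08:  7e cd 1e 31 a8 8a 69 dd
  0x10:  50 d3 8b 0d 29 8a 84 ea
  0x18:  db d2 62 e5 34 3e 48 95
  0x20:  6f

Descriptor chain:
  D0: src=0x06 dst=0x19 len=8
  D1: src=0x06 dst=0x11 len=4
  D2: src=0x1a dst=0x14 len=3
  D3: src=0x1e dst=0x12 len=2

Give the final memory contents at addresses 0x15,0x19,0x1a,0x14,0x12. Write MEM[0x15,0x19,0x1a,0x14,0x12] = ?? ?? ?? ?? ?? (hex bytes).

  after D0: wrote 8B at 0x19 = 83877ecd1e31a88a
  after D1: wrote 4B at 0x11 = 83877ecd
  after D2: wrote 3B at 0x14 = 877ecd
  after D3: wrote 2B at 0x12 = 31a8
query mem[0x15]=0x7e, mem[0x19]=0x83, mem[0x1a]=0x87, mem[0x14]=0x87, mem[0x12]=0x31

MEM[0x15,0x19,0x1a,0x14,0x12] = 7e 83 87 87 31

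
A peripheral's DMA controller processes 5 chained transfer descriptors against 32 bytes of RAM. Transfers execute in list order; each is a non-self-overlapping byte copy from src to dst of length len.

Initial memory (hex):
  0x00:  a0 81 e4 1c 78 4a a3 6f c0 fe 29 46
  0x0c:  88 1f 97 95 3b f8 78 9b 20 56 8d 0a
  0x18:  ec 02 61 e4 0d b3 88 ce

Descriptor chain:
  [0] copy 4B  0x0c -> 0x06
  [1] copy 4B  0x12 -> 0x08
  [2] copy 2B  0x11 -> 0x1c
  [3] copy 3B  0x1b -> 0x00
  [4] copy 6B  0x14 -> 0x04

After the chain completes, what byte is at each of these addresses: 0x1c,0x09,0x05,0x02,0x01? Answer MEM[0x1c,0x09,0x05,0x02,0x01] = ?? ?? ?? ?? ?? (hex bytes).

MEM[0x1c,0x09,0x05,0x02,0x01] = f8 02 56 78 f8

[0] 0x0c->0x06 len=4 : 88 1f 97 95
[1] 0x12->0x08 len=4 : 78 9b 20 56
[2] 0x11->0x1c len=2 : f8 78
[3] 0x1b->0x00 len=3 : e4 f8 78
[4] 0x14->0x04 len=6 : 20 56 8d 0a ec 02
query mem[0x1c]=0xf8, mem[0x09]=0x02, mem[0x05]=0x56, mem[0x02]=0x78, mem[0x01]=0xf8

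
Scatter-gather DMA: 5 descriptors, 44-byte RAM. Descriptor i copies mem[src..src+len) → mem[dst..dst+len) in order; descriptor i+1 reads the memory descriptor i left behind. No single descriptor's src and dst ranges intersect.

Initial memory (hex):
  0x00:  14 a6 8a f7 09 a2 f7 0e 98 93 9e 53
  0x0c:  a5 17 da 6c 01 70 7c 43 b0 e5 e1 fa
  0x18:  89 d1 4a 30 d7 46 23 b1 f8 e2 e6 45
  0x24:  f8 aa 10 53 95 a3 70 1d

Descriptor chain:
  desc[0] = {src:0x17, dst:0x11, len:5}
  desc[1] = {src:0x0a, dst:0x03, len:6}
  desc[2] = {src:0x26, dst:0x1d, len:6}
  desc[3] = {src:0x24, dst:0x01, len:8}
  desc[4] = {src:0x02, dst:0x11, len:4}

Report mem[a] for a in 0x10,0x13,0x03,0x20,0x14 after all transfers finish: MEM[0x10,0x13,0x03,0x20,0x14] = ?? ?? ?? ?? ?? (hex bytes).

[0] 0x17->0x11 len=5 : fa 89 d1 4a 30
[1] 0x0a->0x03 len=6 : 9e 53 a5 17 da 6c
[2] 0x26->0x1d len=6 : 10 53 95 a3 70 1d
[3] 0x24->0x01 len=8 : f8 aa 10 53 95 a3 70 1d
[4] 0x02->0x11 len=4 : aa 10 53 95
query mem[0x10]=0x01, mem[0x13]=0x53, mem[0x03]=0x10, mem[0x20]=0xa3, mem[0x14]=0x95

MEM[0x10,0x13,0x03,0x20,0x14] = 01 53 10 a3 95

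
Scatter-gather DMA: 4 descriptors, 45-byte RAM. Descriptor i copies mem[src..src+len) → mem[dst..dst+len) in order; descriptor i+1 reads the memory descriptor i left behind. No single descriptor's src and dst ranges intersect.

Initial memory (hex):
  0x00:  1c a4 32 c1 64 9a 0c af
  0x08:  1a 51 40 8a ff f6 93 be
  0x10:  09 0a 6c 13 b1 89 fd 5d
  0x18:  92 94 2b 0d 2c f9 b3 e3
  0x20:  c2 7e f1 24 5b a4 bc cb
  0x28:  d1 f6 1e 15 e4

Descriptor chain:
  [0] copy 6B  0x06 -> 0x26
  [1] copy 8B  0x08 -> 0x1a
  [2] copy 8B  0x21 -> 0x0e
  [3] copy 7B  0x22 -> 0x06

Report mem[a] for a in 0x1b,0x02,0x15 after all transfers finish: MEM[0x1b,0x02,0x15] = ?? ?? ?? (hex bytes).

MEM[0x1b,0x02,0x15] = 51 32 1a

D0: mem[0x26..0x2b] <- [0c af 1a 51 40 8a]
D1: mem[0x1a..0x21] <- [1a 51 40 8a ff f6 93 be]
D2: mem[0x0e..0x15] <- [be f1 24 5b a4 0c af 1a]
D3: mem[0x06..0x0c] <- [f1 24 5b a4 0c af 1a]
query mem[0x1b]=0x51, mem[0x02]=0x32, mem[0x15]=0x1a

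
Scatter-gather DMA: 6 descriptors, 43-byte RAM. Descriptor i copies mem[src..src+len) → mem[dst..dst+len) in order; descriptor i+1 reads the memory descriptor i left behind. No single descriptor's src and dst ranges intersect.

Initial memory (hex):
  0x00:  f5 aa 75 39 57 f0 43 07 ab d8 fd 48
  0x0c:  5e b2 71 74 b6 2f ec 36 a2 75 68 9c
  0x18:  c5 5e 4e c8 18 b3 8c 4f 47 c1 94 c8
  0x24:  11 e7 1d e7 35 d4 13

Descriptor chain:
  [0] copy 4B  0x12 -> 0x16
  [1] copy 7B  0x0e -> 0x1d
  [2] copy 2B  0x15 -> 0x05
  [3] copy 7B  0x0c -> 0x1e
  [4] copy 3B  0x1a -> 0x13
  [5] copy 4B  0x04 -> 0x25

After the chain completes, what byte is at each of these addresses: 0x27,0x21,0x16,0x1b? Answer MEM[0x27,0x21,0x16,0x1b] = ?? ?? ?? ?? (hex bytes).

MEM[0x27,0x21,0x16,0x1b] = ec 74 ec c8

  after D0: wrote 4B at 0x16 = ec36a275
  after D1: wrote 7B at 0x1d = 7174b62fec36a2
  after D2: wrote 2B at 0x05 = 75ec
  after D3: wrote 7B at 0x1e = 5eb27174b62fec
  after D4: wrote 3B at 0x13 = 4ec818
  after D5: wrote 4B at 0x25 = 5775ec07
query mem[0x27]=0xec, mem[0x21]=0x74, mem[0x16]=0xec, mem[0x1b]=0xc8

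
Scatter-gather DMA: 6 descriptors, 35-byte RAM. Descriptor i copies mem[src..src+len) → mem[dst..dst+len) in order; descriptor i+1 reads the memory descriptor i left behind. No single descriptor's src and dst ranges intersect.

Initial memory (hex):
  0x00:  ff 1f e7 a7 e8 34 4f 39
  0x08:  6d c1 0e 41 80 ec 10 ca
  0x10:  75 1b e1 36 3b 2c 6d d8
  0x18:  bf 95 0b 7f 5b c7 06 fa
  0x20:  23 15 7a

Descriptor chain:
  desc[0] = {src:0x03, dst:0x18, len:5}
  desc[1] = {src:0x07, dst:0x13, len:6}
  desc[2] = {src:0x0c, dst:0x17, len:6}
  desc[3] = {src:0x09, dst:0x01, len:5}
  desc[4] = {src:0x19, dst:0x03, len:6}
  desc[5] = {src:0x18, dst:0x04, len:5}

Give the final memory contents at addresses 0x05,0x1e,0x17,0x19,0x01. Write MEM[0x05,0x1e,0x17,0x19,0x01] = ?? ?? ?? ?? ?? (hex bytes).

[0] 0x03->0x18 len=5 : a7 e8 34 4f 39
[1] 0x07->0x13 len=6 : 39 6d c1 0e 41 80
[2] 0x0c->0x17 len=6 : 80 ec 10 ca 75 1b
[3] 0x09->0x01 len=5 : c1 0e 41 80 ec
[4] 0x19->0x03 len=6 : 10 ca 75 1b c7 06
[5] 0x18->0x04 len=5 : ec 10 ca 75 1b
query mem[0x05]=0x10, mem[0x1e]=0x06, mem[0x17]=0x80, mem[0x19]=0x10, mem[0x01]=0xc1

MEM[0x05,0x1e,0x17,0x19,0x01] = 10 06 80 10 c1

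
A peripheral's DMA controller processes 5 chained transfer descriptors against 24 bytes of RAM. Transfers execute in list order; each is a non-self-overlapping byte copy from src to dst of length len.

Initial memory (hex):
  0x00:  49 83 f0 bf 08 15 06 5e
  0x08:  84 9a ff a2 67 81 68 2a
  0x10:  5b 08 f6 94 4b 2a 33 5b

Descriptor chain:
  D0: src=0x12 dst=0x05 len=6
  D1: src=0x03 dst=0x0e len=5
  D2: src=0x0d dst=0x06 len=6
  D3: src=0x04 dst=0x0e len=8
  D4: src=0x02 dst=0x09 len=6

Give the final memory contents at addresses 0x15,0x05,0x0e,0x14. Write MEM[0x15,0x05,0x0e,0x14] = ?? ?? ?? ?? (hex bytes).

D0: mem[0x05..0x0a] <- [f6 94 4b 2a 33 5b]
D1: mem[0x0e..0x12] <- [bf 08 f6 94 4b]
D2: mem[0x06..0x0b] <- [81 bf 08 f6 94 4b]
D3: mem[0x0e..0x15] <- [08 f6 81 bf 08 f6 94 4b]
D4: mem[0x09..0x0e] <- [f0 bf 08 f6 81 bf]
query mem[0x15]=0x4b, mem[0x05]=0xf6, mem[0x0e]=0xbf, mem[0x14]=0x94

MEM[0x15,0x05,0x0e,0x14] = 4b f6 bf 94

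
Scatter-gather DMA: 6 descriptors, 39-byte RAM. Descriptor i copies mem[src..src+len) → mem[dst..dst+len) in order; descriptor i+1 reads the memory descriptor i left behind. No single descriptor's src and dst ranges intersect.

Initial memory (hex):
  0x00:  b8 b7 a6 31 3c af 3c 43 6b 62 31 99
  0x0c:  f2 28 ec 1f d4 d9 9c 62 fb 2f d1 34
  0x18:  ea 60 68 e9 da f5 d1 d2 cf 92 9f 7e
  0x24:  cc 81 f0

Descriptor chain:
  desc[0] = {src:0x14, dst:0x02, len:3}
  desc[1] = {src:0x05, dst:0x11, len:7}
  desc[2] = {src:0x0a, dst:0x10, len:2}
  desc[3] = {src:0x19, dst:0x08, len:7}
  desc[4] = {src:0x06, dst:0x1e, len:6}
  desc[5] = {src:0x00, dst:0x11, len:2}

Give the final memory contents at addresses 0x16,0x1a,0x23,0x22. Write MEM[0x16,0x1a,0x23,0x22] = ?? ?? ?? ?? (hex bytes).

[0] 0x14->0x02 len=3 : fb 2f d1
[1] 0x05->0x11 len=7 : af 3c 43 6b 62 31 99
[2] 0x0a->0x10 len=2 : 31 99
[3] 0x19->0x08 len=7 : 60 68 e9 da f5 d1 d2
[4] 0x06->0x1e len=6 : 3c 43 60 68 e9 da
[5] 0x00->0x11 len=2 : b8 b7
query mem[0x16]=0x31, mem[0x1a]=0x68, mem[0x23]=0xda, mem[0x22]=0xe9

MEM[0x16,0x1a,0x23,0x22] = 31 68 da e9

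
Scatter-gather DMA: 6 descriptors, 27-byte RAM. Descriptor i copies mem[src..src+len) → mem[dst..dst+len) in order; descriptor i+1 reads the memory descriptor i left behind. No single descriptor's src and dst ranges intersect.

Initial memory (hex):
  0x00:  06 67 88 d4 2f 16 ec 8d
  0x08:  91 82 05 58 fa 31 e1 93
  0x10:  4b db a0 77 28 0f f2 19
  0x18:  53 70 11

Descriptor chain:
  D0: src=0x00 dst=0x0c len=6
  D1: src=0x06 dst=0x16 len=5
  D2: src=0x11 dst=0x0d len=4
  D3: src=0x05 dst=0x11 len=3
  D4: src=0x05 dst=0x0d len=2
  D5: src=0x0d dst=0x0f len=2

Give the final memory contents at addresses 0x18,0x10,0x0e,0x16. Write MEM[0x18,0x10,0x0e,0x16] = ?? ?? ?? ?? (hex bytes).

MEM[0x18,0x10,0x0e,0x16] = 91 ec ec ec

[0] 0x00->0x0c len=6 : 06 67 88 d4 2f 16
[1] 0x06->0x16 len=5 : ec 8d 91 82 05
[2] 0x11->0x0d len=4 : 16 a0 77 28
[3] 0x05->0x11 len=3 : 16 ec 8d
[4] 0x05->0x0d len=2 : 16 ec
[5] 0x0d->0x0f len=2 : 16 ec
query mem[0x18]=0x91, mem[0x10]=0xec, mem[0x0e]=0xec, mem[0x16]=0xec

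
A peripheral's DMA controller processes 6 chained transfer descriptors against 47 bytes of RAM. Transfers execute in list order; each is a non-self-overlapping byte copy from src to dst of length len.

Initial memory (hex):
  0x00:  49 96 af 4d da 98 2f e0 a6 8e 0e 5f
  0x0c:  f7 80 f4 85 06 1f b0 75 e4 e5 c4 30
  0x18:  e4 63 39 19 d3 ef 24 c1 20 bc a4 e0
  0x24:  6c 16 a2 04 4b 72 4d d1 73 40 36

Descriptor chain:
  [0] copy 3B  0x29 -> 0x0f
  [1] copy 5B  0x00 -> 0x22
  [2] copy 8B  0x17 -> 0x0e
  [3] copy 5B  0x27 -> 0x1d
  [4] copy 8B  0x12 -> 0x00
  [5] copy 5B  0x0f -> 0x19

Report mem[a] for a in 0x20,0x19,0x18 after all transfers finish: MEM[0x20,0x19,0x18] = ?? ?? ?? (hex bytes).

  after D0: wrote 3B at 0x0f = 724dd1
  after D1: wrote 5B at 0x22 = 4996af4dda
  after D2: wrote 8B at 0x0e = 30e4633919d3ef24
  after D3: wrote 5B at 0x1d = 044b724dd1
  after D4: wrote 8B at 0x00 = 19d3ef24c430e463
  after D5: wrote 5B at 0x19 = e4633919d3
query mem[0x20]=0x4d, mem[0x19]=0xe4, mem[0x18]=0xe4

MEM[0x20,0x19,0x18] = 4d e4 e4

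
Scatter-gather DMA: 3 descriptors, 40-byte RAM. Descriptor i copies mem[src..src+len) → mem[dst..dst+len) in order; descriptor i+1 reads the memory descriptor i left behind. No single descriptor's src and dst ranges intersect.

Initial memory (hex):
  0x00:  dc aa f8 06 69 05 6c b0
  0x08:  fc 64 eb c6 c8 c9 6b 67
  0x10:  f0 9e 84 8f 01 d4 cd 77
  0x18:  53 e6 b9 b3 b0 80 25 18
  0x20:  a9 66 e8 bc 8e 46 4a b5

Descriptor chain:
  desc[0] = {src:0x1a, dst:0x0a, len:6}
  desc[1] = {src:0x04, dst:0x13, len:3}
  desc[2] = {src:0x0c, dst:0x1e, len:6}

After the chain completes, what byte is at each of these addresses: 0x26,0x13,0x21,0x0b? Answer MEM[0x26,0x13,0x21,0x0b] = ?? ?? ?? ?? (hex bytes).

MEM[0x26,0x13,0x21,0x0b] = 4a 69 18 b3

#0 dst[0x0a+6] := {0xb9,0xb3,0xb0,0x80,0x25,0x18}
#1 dst[0x13+3] := {0x69,0x05,0x6c}
#2 dst[0x1e+6] := {0xb0,0x80,0x25,0x18,0xf0,0x9e}
query mem[0x26]=0x4a, mem[0x13]=0x69, mem[0x21]=0x18, mem[0x0b]=0xb3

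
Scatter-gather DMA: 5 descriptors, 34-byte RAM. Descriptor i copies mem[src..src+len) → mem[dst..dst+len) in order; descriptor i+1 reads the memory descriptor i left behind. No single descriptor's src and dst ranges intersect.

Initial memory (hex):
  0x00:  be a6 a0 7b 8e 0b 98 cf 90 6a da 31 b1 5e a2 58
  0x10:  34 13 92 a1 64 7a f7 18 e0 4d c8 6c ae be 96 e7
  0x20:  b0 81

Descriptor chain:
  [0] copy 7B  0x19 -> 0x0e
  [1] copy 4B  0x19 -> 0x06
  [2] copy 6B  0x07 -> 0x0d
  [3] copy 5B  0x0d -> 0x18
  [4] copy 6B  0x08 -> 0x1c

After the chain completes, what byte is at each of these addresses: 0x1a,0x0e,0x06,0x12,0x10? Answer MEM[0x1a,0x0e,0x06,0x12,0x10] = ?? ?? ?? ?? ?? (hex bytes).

#0 dst[0x0e+7] := {0x4d,0xc8,0x6c,0xae,0xbe,0x96,0xe7}
#1 dst[0x06+4] := {0x4d,0xc8,0x6c,0xae}
#2 dst[0x0d+6] := {0xc8,0x6c,0xae,0xda,0x31,0xb1}
#3 dst[0x18+5] := {0xc8,0x6c,0xae,0xda,0x31}
#4 dst[0x1c+6] := {0x6c,0xae,0xda,0x31,0xb1,0xc8}
query mem[0x1a]=0xae, mem[0x0e]=0x6c, mem[0x06]=0x4d, mem[0x12]=0xb1, mem[0x10]=0xda

MEM[0x1a,0x0e,0x06,0x12,0x10] = ae 6c 4d b1 da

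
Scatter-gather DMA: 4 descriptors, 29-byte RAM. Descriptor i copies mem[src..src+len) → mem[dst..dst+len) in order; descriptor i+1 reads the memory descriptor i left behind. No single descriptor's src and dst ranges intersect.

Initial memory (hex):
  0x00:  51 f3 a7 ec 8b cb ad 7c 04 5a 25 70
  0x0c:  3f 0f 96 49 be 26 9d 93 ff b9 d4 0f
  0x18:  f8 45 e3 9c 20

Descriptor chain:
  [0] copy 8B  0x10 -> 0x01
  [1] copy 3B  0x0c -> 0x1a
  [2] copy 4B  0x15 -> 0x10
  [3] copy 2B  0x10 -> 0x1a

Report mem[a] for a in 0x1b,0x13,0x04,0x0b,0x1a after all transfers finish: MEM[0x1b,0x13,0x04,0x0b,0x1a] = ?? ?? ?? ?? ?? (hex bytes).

[0] 0x10->0x01 len=8 : be 26 9d 93 ff b9 d4 0f
[1] 0x0c->0x1a len=3 : 3f 0f 96
[2] 0x15->0x10 len=4 : b9 d4 0f f8
[3] 0x10->0x1a len=2 : b9 d4
query mem[0x1b]=0xd4, mem[0x13]=0xf8, mem[0x04]=0x93, mem[0x0b]=0x70, mem[0x1a]=0xb9

MEM[0x1b,0x13,0x04,0x0b,0x1a] = d4 f8 93 70 b9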